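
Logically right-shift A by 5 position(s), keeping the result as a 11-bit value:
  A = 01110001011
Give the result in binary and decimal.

Logical shift right by 5: drop the bottom 5 bit(s), prepend 5 zero(s) on the left.
  01110001011  ->  keep [011100], discard [01011], prepend 00000
= 00000011100

Answer: 00000011100 (28)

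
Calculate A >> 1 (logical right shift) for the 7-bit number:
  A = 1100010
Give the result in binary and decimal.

Logical shift right by 1: drop the bottom 1 bit(s), prepend 1 zero(s) on the left.
  1100010  ->  keep [110001], discard [0], prepend 0
= 0110001

Answer: 0110001 (49)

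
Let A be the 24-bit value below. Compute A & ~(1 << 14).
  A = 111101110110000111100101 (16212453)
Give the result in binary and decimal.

Mask = ~(1 << 14) = 111111111011111111111111
Bit 14 of A is 1, so AND-ing with the mask clears it to 0.
  111101110110000111100101
& 111111111011111111111111
--------------------------
  111101110010000111100101

Answer: 111101110010000111100101 (16196069)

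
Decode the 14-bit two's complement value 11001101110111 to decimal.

MSB is 1, so the value is negative. Find the magnitude:
1. Invert bits:  00110010001000
2. Add 1:        00110010001001  = 3209
3. Apply sign:   -3209

Answer: -3209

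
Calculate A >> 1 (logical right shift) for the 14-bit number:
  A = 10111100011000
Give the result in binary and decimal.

Logical shift right by 1: drop the bottom 1 bit(s), prepend 1 zero(s) on the left.
  10111100011000  ->  keep [1011110001100], discard [0], prepend 0
= 01011110001100

Answer: 01011110001100 (6028)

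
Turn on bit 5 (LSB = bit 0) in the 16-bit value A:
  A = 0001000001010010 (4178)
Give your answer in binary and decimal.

Mask = 1 << 5 = 0000000000100000
Bit 5 of A is 0, so OR-ing with the mask flips it to 1.
  0001000001010010
| 0000000000100000
------------------
  0001000001110010

Answer: 0001000001110010 (4210)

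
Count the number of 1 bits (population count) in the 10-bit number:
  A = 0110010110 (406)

0110010110
1-bits at positions (from bit 0 = LSB): 1, 2, 4, 7, 8
Count = 5

Answer: 5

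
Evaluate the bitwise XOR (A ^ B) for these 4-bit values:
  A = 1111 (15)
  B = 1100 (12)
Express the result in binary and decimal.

Apply ^ to each column (1 where bits differ):
  1111
^ 1100
------
  0011

Answer: 0011 (3)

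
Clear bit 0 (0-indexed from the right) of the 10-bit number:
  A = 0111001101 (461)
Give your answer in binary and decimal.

Mask = ~(1 << 0) = 1111111110
Bit 0 of A is 1, so AND-ing with the mask clears it to 0.
  0111001101
& 1111111110
------------
  0111001100

Answer: 0111001100 (460)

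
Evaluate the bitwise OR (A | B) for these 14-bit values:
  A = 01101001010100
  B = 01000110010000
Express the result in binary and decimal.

Apply | to each column (1 where either bit is 1):
  01101001010100
| 01000110010000
----------------
  01101111010100

Answer: 01101111010100 (7124)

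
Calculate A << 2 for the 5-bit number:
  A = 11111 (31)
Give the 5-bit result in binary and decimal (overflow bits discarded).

Shift left by 2: drop the top 2 bit(s), append 2 zero(s) on the right.
  11111  ->  discard [11], keep [111], append 00
= 11100

Answer: 11100 (28)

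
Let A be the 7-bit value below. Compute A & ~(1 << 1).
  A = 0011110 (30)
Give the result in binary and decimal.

Mask = ~(1 << 1) = 1111101
Bit 1 of A is 1, so AND-ing with the mask clears it to 0.
  0011110
& 1111101
---------
  0011100

Answer: 0011100 (28)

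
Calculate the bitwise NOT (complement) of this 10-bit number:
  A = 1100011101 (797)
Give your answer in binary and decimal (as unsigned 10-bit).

Flip each bit (0->1, 1->0):
  1100011101
  0011100010

Answer: 0011100010 (226)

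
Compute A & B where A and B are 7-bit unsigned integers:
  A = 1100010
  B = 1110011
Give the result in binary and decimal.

Apply & to each column (1 only where both bits are 1):
  1100010
& 1110011
---------
  1100010

Answer: 1100010 (98)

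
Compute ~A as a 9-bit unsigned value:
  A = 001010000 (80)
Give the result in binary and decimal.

Flip each bit (0->1, 1->0):
  001010000
  110101111

Answer: 110101111 (431)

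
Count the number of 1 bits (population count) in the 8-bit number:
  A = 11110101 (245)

11110101
1-bits at positions (from bit 0 = LSB): 0, 2, 4, 5, 6, 7
Count = 6

Answer: 6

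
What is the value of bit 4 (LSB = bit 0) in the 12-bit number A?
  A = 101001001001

Bit 4 is the 5th from the right.
  101001001001
         ^
That bit is 0.

Answer: 0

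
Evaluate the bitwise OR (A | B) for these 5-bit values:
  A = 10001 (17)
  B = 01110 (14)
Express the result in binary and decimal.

Apply | to each column (1 where either bit is 1):
  10001
| 01110
-------
  11111

Answer: 11111 (31)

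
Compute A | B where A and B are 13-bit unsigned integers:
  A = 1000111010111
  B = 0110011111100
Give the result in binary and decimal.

Apply | to each column (1 where either bit is 1):
  1000111010111
| 0110011111100
---------------
  1110111111111

Answer: 1110111111111 (7679)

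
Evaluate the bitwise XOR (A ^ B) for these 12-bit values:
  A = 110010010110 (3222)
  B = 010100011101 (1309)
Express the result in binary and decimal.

Apply ^ to each column (1 where bits differ):
  110010010110
^ 010100011101
--------------
  100110001011

Answer: 100110001011 (2443)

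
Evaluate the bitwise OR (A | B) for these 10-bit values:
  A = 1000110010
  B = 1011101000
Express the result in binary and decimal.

Apply | to each column (1 where either bit is 1):
  1000110010
| 1011101000
------------
  1011111010

Answer: 1011111010 (762)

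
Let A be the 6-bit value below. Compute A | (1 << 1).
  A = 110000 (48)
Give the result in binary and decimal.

Mask = 1 << 1 = 000010
Bit 1 of A is 0, so OR-ing with the mask flips it to 1.
  110000
| 000010
--------
  110010

Answer: 110010 (50)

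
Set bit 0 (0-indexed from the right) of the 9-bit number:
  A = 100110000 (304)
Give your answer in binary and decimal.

Mask = 1 << 0 = 000000001
Bit 0 of A is 0, so OR-ing with the mask flips it to 1.
  100110000
| 000000001
-----------
  100110001

Answer: 100110001 (305)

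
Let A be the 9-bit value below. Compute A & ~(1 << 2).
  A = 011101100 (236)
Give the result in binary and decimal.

Mask = ~(1 << 2) = 111111011
Bit 2 of A is 1, so AND-ing with the mask clears it to 0.
  011101100
& 111111011
-----------
  011101000

Answer: 011101000 (232)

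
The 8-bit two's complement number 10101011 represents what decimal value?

MSB is 1, so the value is negative. Find the magnitude:
1. Invert bits:  01010100
2. Add 1:        01010101  = 85
3. Apply sign:   -85

Answer: -85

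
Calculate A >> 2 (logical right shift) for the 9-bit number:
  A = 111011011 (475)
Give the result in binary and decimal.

Logical shift right by 2: drop the bottom 2 bit(s), prepend 2 zero(s) on the left.
  111011011  ->  keep [1110110], discard [11], prepend 00
= 001110110

Answer: 001110110 (118)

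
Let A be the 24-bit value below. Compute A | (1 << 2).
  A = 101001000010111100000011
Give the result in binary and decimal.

Mask = 1 << 2 = 000000000000000000000100
Bit 2 of A is 0, so OR-ing with the mask flips it to 1.
  101001000010111100000011
| 000000000000000000000100
--------------------------
  101001000010111100000111

Answer: 101001000010111100000111 (10759943)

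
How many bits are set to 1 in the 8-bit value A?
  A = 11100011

11100011
1-bits at positions (from bit 0 = LSB): 0, 1, 5, 6, 7
Count = 5

Answer: 5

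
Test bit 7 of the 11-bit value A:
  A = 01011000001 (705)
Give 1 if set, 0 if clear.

Bit 7 is the 8th from the right.
  01011000001
     ^
That bit is 1.

Answer: 1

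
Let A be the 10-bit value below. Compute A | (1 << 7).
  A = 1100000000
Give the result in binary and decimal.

Mask = 1 << 7 = 0010000000
Bit 7 of A is 0, so OR-ing with the mask flips it to 1.
  1100000000
| 0010000000
------------
  1110000000

Answer: 1110000000 (896)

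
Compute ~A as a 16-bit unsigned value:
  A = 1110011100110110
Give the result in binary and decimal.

Flip each bit (0->1, 1->0):
  1110011100110110
  0001100011001001

Answer: 0001100011001001 (6345)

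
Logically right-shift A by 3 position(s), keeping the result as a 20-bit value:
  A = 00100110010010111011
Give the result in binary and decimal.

Logical shift right by 3: drop the bottom 3 bit(s), prepend 3 zero(s) on the left.
  00100110010010111011  ->  keep [00100110010010111], discard [011], prepend 000
= 00000100110010010111

Answer: 00000100110010010111 (19607)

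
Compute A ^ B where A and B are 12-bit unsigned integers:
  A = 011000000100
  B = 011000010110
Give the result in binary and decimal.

Apply ^ to each column (1 where bits differ):
  011000000100
^ 011000010110
--------------
  000000010010

Answer: 000000010010 (18)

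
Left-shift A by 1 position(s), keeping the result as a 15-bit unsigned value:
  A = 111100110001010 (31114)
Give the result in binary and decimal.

Shift left by 1: drop the top 1 bit(s), append 1 zero(s) on the right.
  111100110001010  ->  discard [1], keep [11100110001010], append 0
= 111001100010100

Answer: 111001100010100 (29460)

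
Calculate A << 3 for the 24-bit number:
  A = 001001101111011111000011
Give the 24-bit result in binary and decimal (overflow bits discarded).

Shift left by 3: drop the top 3 bit(s), append 3 zero(s) on the right.
  001001101111011111000011  ->  discard [001], keep [001101111011111000011], append 000
= 001101111011111000011000

Answer: 001101111011111000011000 (3653144)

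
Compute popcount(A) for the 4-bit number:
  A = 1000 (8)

1000
1-bits at positions (from bit 0 = LSB): 3
Count = 1

Answer: 1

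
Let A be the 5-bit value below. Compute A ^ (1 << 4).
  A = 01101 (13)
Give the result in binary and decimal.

Mask = 1 << 4 = 10000
Bit 4 of A is 0; XOR with the mask flips it to 1.
  01101
^ 10000
-------
  11101

Answer: 11101 (29)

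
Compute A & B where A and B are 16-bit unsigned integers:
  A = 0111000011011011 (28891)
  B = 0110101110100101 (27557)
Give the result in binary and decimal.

Apply & to each column (1 only where both bits are 1):
  0111000011011011
& 0110101110100101
------------------
  0110000010000001

Answer: 0110000010000001 (24705)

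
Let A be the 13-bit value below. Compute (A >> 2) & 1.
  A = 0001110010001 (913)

Bit 2 is the 3rd from the right.
  0001110010001
            ^
That bit is 0.

Answer: 0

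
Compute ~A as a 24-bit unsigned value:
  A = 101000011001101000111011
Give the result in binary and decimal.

Flip each bit (0->1, 1->0):
  101000011001101000111011
  010111100110010111000100

Answer: 010111100110010111000100 (6186436)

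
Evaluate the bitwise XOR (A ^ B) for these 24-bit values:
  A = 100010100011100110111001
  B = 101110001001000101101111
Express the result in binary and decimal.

Apply ^ to each column (1 where bits differ):
  100010100011100110111001
^ 101110001001000101101111
--------------------------
  001100101010100011010110

Answer: 001100101010100011010110 (3320022)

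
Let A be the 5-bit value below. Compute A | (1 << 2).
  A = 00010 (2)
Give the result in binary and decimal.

Mask = 1 << 2 = 00100
Bit 2 of A is 0, so OR-ing with the mask flips it to 1.
  00010
| 00100
-------
  00110

Answer: 00110 (6)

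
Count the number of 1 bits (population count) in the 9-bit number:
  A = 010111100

010111100
1-bits at positions (from bit 0 = LSB): 2, 3, 4, 5, 7
Count = 5

Answer: 5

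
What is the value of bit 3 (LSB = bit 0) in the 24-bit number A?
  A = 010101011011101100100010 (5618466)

Bit 3 is the 4th from the right.
  010101011011101100100010
                      ^
That bit is 0.

Answer: 0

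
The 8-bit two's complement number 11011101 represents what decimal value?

MSB is 1, so the value is negative. Find the magnitude:
1. Invert bits:  00100010
2. Add 1:        00100011  = 35
3. Apply sign:   -35

Answer: -35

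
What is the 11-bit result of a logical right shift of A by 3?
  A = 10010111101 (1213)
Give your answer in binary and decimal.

Logical shift right by 3: drop the bottom 3 bit(s), prepend 3 zero(s) on the left.
  10010111101  ->  keep [10010111], discard [101], prepend 000
= 00010010111

Answer: 00010010111 (151)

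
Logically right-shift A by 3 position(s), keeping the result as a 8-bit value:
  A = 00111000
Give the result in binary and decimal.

Logical shift right by 3: drop the bottom 3 bit(s), prepend 3 zero(s) on the left.
  00111000  ->  keep [00111], discard [000], prepend 000
= 00000111

Answer: 00000111 (7)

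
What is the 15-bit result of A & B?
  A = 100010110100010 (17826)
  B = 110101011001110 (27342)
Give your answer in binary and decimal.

Apply & to each column (1 only where both bits are 1):
  100010110100010
& 110101011001110
-----------------
  100000010000010

Answer: 100000010000010 (16514)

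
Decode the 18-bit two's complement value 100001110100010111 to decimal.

MSB is 1, so the value is negative. Find the magnitude:
1. Invert bits:  011110001011101000
2. Add 1:        011110001011101001  = 123625
3. Apply sign:   -123625

Answer: -123625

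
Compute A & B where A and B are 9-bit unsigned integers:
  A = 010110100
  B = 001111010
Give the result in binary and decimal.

Apply & to each column (1 only where both bits are 1):
  010110100
& 001111010
-----------
  000110000

Answer: 000110000 (48)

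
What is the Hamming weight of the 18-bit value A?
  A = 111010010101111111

111010010101111111
1-bits at positions (from bit 0 = LSB): 0, 1, 2, 3, 4, 5, 6, 8, 10, 13, 15, 16, 17
Count = 13

Answer: 13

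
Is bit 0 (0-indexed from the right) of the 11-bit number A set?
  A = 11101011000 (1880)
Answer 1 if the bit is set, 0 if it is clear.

Bit 0 is the 1st from the right.
  11101011000
            ^
That bit is 0.

Answer: 0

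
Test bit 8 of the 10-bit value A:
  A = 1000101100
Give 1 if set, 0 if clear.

Bit 8 is the 9th from the right.
  1000101100
   ^
That bit is 0.

Answer: 0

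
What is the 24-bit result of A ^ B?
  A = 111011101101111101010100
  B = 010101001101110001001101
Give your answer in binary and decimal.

Apply ^ to each column (1 where bits differ):
  111011101101111101010100
^ 010101001101110001001101
--------------------------
  101110100000001100011001

Answer: 101110100000001100011001 (12190489)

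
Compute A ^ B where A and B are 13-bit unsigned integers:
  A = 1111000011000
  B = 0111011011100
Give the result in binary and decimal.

Apply ^ to each column (1 where bits differ):
  1111000011000
^ 0111011011100
---------------
  1000011000100

Answer: 1000011000100 (4292)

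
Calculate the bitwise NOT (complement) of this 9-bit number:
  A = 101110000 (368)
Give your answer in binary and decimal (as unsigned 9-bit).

Flip each bit (0->1, 1->0):
  101110000
  010001111

Answer: 010001111 (143)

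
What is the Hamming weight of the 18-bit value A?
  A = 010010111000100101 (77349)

010010111000100101
1-bits at positions (from bit 0 = LSB): 0, 2, 5, 9, 10, 11, 13, 16
Count = 8

Answer: 8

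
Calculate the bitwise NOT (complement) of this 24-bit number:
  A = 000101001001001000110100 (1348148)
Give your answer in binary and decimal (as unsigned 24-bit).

Flip each bit (0->1, 1->0):
  000101001001001000110100
  111010110110110111001011

Answer: 111010110110110111001011 (15429067)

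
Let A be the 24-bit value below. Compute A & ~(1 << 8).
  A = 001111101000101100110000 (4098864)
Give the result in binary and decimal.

Mask = ~(1 << 8) = 111111111111111011111111
Bit 8 of A is 1, so AND-ing with the mask clears it to 0.
  001111101000101100110000
& 111111111111111011111111
--------------------------
  001111101000101000110000

Answer: 001111101000101000110000 (4098608)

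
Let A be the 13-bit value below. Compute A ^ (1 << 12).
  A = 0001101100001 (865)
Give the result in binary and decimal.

Mask = 1 << 12 = 1000000000000
Bit 12 of A is 0; XOR with the mask flips it to 1.
  0001101100001
^ 1000000000000
---------------
  1001101100001

Answer: 1001101100001 (4961)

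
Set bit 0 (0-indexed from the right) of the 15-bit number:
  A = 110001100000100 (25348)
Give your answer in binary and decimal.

Mask = 1 << 0 = 000000000000001
Bit 0 of A is 0, so OR-ing with the mask flips it to 1.
  110001100000100
| 000000000000001
-----------------
  110001100000101

Answer: 110001100000101 (25349)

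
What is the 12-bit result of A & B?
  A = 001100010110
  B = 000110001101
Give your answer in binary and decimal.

Apply & to each column (1 only where both bits are 1):
  001100010110
& 000110001101
--------------
  000100000100

Answer: 000100000100 (260)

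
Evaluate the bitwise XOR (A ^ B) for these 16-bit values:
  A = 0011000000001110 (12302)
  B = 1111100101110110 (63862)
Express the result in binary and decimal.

Apply ^ to each column (1 where bits differ):
  0011000000001110
^ 1111100101110110
------------------
  1100100101111000

Answer: 1100100101111000 (51576)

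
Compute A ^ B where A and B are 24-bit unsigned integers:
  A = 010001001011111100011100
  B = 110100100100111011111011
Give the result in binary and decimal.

Apply ^ to each column (1 where bits differ):
  010001001011111100011100
^ 110100100100111011111011
--------------------------
  100101101111000111100111

Answer: 100101101111000111100111 (9892327)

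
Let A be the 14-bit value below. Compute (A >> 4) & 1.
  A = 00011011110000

Bit 4 is the 5th from the right.
  00011011110000
           ^
That bit is 1.

Answer: 1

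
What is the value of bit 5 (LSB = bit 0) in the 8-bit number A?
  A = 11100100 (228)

Bit 5 is the 6th from the right.
  11100100
    ^
That bit is 1.

Answer: 1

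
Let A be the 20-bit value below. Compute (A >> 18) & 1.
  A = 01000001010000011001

Bit 18 is the 19th from the right.
  01000001010000011001
   ^
That bit is 1.

Answer: 1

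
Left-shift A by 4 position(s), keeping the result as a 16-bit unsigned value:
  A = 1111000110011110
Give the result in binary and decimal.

Shift left by 4: drop the top 4 bit(s), append 4 zero(s) on the right.
  1111000110011110  ->  discard [1111], keep [000110011110], append 0000
= 0001100111100000

Answer: 0001100111100000 (6624)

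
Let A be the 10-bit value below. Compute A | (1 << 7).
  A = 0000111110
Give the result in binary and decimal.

Mask = 1 << 7 = 0010000000
Bit 7 of A is 0, so OR-ing with the mask flips it to 1.
  0000111110
| 0010000000
------------
  0010111110

Answer: 0010111110 (190)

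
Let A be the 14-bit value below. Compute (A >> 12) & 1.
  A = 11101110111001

Bit 12 is the 13th from the right.
  11101110111001
   ^
That bit is 1.

Answer: 1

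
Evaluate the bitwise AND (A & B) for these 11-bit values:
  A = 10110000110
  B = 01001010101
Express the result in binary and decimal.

Apply & to each column (1 only where both bits are 1):
  10110000110
& 01001010101
-------------
  00000000100

Answer: 00000000100 (4)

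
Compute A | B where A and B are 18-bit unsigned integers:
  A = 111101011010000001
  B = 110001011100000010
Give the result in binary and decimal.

Apply | to each column (1 where either bit is 1):
  111101011010000001
| 110001011100000010
--------------------
  111101011110000011

Answer: 111101011110000011 (251779)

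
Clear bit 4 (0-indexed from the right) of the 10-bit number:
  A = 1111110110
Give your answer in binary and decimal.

Mask = ~(1 << 4) = 1111101111
Bit 4 of A is 1, so AND-ing with the mask clears it to 0.
  1111110110
& 1111101111
------------
  1111100110

Answer: 1111100110 (998)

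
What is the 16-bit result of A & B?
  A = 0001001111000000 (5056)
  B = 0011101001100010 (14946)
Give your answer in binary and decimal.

Apply & to each column (1 only where both bits are 1):
  0001001111000000
& 0011101001100010
------------------
  0001001001000000

Answer: 0001001001000000 (4672)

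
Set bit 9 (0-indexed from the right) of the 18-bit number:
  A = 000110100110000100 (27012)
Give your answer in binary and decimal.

Mask = 1 << 9 = 000000001000000000
Bit 9 of A is 0, so OR-ing with the mask flips it to 1.
  000110100110000100
| 000000001000000000
--------------------
  000110101110000100

Answer: 000110101110000100 (27524)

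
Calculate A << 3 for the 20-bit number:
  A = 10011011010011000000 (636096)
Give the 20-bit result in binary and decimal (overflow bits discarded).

Shift left by 3: drop the top 3 bit(s), append 3 zero(s) on the right.
  10011011010011000000  ->  discard [100], keep [11011010011000000], append 000
= 11011010011000000000

Answer: 11011010011000000000 (894464)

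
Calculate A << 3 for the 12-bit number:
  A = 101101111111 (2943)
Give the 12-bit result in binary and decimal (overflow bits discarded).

Shift left by 3: drop the top 3 bit(s), append 3 zero(s) on the right.
  101101111111  ->  discard [101], keep [101111111], append 000
= 101111111000

Answer: 101111111000 (3064)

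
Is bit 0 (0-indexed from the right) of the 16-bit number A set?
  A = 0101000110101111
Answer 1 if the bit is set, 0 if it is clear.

Bit 0 is the 1st from the right.
  0101000110101111
                 ^
That bit is 1.

Answer: 1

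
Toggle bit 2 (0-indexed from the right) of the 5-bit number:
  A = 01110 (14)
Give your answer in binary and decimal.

Mask = 1 << 2 = 00100
Bit 2 of A is 1; XOR with the mask flips it to 0.
  01110
^ 00100
-------
  01010

Answer: 01010 (10)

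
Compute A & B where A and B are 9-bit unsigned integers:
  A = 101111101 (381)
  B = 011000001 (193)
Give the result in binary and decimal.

Apply & to each column (1 only where both bits are 1):
  101111101
& 011000001
-----------
  001000001

Answer: 001000001 (65)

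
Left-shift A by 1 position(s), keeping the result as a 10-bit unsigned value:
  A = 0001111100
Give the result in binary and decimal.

Shift left by 1: drop the top 1 bit(s), append 1 zero(s) on the right.
  0001111100  ->  discard [0], keep [001111100], append 0
= 0011111000

Answer: 0011111000 (248)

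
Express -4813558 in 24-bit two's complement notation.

1. Binary of +4813558:  010010010111001011110110
2. Invert bits:     101101101000110100001001
3. Add 1:           101101101000110100001010

Answer: 101101101000110100001010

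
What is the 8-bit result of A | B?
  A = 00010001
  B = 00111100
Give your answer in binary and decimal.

Apply | to each column (1 where either bit is 1):
  00010001
| 00111100
----------
  00111101

Answer: 00111101 (61)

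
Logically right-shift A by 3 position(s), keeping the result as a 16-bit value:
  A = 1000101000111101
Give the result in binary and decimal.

Logical shift right by 3: drop the bottom 3 bit(s), prepend 3 zero(s) on the left.
  1000101000111101  ->  keep [1000101000111], discard [101], prepend 000
= 0001000101000111

Answer: 0001000101000111 (4423)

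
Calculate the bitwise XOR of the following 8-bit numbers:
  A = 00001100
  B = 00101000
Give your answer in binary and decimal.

Apply ^ to each column (1 where bits differ):
  00001100
^ 00101000
----------
  00100100

Answer: 00100100 (36)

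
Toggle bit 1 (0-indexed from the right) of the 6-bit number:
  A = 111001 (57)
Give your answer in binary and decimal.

Mask = 1 << 1 = 000010
Bit 1 of A is 0; XOR with the mask flips it to 1.
  111001
^ 000010
--------
  111011

Answer: 111011 (59)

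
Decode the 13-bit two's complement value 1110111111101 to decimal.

MSB is 1, so the value is negative. Find the magnitude:
1. Invert bits:  0001000000010
2. Add 1:        0001000000011  = 515
3. Apply sign:   -515

Answer: -515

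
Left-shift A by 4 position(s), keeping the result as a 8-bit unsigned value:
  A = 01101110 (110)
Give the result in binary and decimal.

Shift left by 4: drop the top 4 bit(s), append 4 zero(s) on the right.
  01101110  ->  discard [0110], keep [1110], append 0000
= 11100000

Answer: 11100000 (224)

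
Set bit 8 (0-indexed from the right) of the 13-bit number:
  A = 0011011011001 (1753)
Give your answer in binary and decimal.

Mask = 1 << 8 = 0000100000000
Bit 8 of A is 0, so OR-ing with the mask flips it to 1.
  0011011011001
| 0000100000000
---------------
  0011111011001

Answer: 0011111011001 (2009)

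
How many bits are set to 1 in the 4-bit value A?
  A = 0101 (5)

0101
1-bits at positions (from bit 0 = LSB): 0, 2
Count = 2

Answer: 2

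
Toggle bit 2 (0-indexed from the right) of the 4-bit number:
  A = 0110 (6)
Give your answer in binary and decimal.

Mask = 1 << 2 = 0100
Bit 2 of A is 1; XOR with the mask flips it to 0.
  0110
^ 0100
------
  0010

Answer: 0010 (2)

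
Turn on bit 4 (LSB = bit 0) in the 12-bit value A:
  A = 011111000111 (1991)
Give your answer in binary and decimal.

Mask = 1 << 4 = 000000010000
Bit 4 of A is 0, so OR-ing with the mask flips it to 1.
  011111000111
| 000000010000
--------------
  011111010111

Answer: 011111010111 (2007)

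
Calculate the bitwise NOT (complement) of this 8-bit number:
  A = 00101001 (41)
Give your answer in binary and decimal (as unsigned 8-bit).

Flip each bit (0->1, 1->0):
  00101001
  11010110

Answer: 11010110 (214)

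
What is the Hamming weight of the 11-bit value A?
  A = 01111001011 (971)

01111001011
1-bits at positions (from bit 0 = LSB): 0, 1, 3, 6, 7, 8, 9
Count = 7

Answer: 7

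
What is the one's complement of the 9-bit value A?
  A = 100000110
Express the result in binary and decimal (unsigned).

Flip each bit (0->1, 1->0):
  100000110
  011111001

Answer: 011111001 (249)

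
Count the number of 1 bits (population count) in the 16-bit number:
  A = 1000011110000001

1000011110000001
1-bits at positions (from bit 0 = LSB): 0, 7, 8, 9, 10, 15
Count = 6

Answer: 6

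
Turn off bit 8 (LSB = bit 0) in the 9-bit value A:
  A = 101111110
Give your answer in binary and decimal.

Mask = ~(1 << 8) = 011111111
Bit 8 of A is 1, so AND-ing with the mask clears it to 0.
  101111110
& 011111111
-----------
  001111110

Answer: 001111110 (126)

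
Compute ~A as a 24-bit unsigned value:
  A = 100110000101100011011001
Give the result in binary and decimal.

Flip each bit (0->1, 1->0):
  100110000101100011011001
  011001111010011100100110

Answer: 011001111010011100100110 (6792998)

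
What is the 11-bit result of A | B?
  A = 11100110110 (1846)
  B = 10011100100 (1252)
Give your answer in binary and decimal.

Apply | to each column (1 where either bit is 1):
  11100110110
| 10011100100
-------------
  11111110110

Answer: 11111110110 (2038)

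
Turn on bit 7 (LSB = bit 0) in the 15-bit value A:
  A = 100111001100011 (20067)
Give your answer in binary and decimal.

Mask = 1 << 7 = 000000010000000
Bit 7 of A is 0, so OR-ing with the mask flips it to 1.
  100111001100011
| 000000010000000
-----------------
  100111011100011

Answer: 100111011100011 (20195)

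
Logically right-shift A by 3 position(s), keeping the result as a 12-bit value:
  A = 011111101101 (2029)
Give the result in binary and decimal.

Logical shift right by 3: drop the bottom 3 bit(s), prepend 3 zero(s) on the left.
  011111101101  ->  keep [011111101], discard [101], prepend 000
= 000011111101

Answer: 000011111101 (253)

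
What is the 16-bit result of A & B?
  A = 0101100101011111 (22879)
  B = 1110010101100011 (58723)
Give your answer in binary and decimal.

Apply & to each column (1 only where both bits are 1):
  0101100101011111
& 1110010101100011
------------------
  0100000101000011

Answer: 0100000101000011 (16707)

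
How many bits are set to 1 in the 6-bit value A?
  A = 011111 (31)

011111
1-bits at positions (from bit 0 = LSB): 0, 1, 2, 3, 4
Count = 5

Answer: 5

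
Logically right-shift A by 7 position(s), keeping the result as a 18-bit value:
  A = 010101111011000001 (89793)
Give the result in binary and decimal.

Logical shift right by 7: drop the bottom 7 bit(s), prepend 7 zero(s) on the left.
  010101111011000001  ->  keep [01010111101], discard [1000001], prepend 0000000
= 000000001010111101

Answer: 000000001010111101 (701)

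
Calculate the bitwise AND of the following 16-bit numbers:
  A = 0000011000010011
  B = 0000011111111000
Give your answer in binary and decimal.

Apply & to each column (1 only where both bits are 1):
  0000011000010011
& 0000011111111000
------------------
  0000011000010000

Answer: 0000011000010000 (1552)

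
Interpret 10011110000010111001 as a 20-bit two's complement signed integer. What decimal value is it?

MSB is 1, so the value is negative. Find the magnitude:
1. Invert bits:  01100001111101000110
2. Add 1:        01100001111101000111  = 401223
3. Apply sign:   -401223

Answer: -401223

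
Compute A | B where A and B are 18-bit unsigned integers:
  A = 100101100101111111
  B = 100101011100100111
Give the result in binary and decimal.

Apply | to each column (1 where either bit is 1):
  100101100101111111
| 100101011100100111
--------------------
  100101111101111111

Answer: 100101111101111111 (155519)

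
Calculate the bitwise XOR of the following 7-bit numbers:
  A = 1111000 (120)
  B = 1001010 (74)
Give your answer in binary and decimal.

Apply ^ to each column (1 where bits differ):
  1111000
^ 1001010
---------
  0110010

Answer: 0110010 (50)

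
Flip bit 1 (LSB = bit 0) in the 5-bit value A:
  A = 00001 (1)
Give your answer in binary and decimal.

Mask = 1 << 1 = 00010
Bit 1 of A is 0; XOR with the mask flips it to 1.
  00001
^ 00010
-------
  00011

Answer: 00011 (3)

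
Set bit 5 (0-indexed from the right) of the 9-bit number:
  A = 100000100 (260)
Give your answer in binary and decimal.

Mask = 1 << 5 = 000100000
Bit 5 of A is 0, so OR-ing with the mask flips it to 1.
  100000100
| 000100000
-----------
  100100100

Answer: 100100100 (292)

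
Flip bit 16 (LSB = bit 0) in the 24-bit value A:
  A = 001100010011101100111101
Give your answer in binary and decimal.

Mask = 1 << 16 = 000000010000000000000000
Bit 16 of A is 1; XOR with the mask flips it to 0.
  001100010011101100111101
^ 000000010000000000000000
--------------------------
  001100000011101100111101

Answer: 001100000011101100111101 (3160893)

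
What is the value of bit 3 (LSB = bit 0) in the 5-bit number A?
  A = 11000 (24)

Bit 3 is the 4th from the right.
  11000
   ^
That bit is 1.

Answer: 1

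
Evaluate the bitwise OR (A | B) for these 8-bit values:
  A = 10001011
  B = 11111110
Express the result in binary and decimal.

Apply | to each column (1 where either bit is 1):
  10001011
| 11111110
----------
  11111111

Answer: 11111111 (255)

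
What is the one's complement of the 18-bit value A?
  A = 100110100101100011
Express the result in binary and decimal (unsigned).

Flip each bit (0->1, 1->0):
  100110100101100011
  011001011010011100

Answer: 011001011010011100 (104092)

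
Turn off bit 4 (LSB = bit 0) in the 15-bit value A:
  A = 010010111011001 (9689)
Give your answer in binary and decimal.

Mask = ~(1 << 4) = 111111111101111
Bit 4 of A is 1, so AND-ing with the mask clears it to 0.
  010010111011001
& 111111111101111
-----------------
  010010111001001

Answer: 010010111001001 (9673)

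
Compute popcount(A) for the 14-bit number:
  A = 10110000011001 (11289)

10110000011001
1-bits at positions (from bit 0 = LSB): 0, 3, 4, 10, 11, 13
Count = 6

Answer: 6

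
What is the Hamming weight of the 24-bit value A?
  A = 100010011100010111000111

100010011100010111000111
1-bits at positions (from bit 0 = LSB): 0, 1, 2, 6, 7, 8, 10, 14, 15, 16, 19, 23
Count = 12

Answer: 12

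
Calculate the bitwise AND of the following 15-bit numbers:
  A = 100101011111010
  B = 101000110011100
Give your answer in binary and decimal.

Apply & to each column (1 only where both bits are 1):
  100101011111010
& 101000110011100
-----------------
  100000010011000

Answer: 100000010011000 (16536)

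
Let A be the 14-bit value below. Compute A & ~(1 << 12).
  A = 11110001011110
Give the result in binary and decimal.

Mask = ~(1 << 12) = 10111111111111
Bit 12 of A is 1, so AND-ing with the mask clears it to 0.
  11110001011110
& 10111111111111
----------------
  10110001011110

Answer: 10110001011110 (11358)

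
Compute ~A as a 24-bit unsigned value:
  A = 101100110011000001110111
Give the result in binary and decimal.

Flip each bit (0->1, 1->0):
  101100110011000001110111
  010011001100111110001000

Answer: 010011001100111110001000 (5033864)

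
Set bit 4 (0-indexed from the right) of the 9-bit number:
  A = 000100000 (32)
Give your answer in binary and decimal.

Mask = 1 << 4 = 000010000
Bit 4 of A is 0, so OR-ing with the mask flips it to 1.
  000100000
| 000010000
-----------
  000110000

Answer: 000110000 (48)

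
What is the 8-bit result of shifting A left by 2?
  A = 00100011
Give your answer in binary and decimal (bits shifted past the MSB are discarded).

Shift left by 2: drop the top 2 bit(s), append 2 zero(s) on the right.
  00100011  ->  discard [00], keep [100011], append 00
= 10001100

Answer: 10001100 (140)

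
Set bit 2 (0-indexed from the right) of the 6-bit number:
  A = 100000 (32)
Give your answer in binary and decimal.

Mask = 1 << 2 = 000100
Bit 2 of A is 0, so OR-ing with the mask flips it to 1.
  100000
| 000100
--------
  100100

Answer: 100100 (36)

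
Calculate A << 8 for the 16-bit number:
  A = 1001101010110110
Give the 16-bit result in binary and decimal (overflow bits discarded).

Shift left by 8: drop the top 8 bit(s), append 8 zero(s) on the right.
  1001101010110110  ->  discard [10011010], keep [10110110], append 00000000
= 1011011000000000

Answer: 1011011000000000 (46592)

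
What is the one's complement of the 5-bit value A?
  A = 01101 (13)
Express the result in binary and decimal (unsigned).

Flip each bit (0->1, 1->0):
  01101
  10010

Answer: 10010 (18)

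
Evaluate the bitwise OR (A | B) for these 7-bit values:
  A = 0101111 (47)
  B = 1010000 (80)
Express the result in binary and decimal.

Apply | to each column (1 where either bit is 1):
  0101111
| 1010000
---------
  1111111

Answer: 1111111 (127)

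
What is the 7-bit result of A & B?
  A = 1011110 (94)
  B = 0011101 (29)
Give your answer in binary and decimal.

Apply & to each column (1 only where both bits are 1):
  1011110
& 0011101
---------
  0011100

Answer: 0011100 (28)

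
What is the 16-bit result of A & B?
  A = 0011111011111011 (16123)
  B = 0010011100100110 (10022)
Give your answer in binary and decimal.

Apply & to each column (1 only where both bits are 1):
  0011111011111011
& 0010011100100110
------------------
  0010011000100010

Answer: 0010011000100010 (9762)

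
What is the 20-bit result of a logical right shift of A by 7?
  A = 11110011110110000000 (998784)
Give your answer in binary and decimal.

Logical shift right by 7: drop the bottom 7 bit(s), prepend 7 zero(s) on the left.
  11110011110110000000  ->  keep [1111001111011], discard [0000000], prepend 0000000
= 00000001111001111011

Answer: 00000001111001111011 (7803)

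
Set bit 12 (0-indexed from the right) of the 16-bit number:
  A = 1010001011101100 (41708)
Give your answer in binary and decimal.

Mask = 1 << 12 = 0001000000000000
Bit 12 of A is 0, so OR-ing with the mask flips it to 1.
  1010001011101100
| 0001000000000000
------------------
  1011001011101100

Answer: 1011001011101100 (45804)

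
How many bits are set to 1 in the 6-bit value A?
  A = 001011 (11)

001011
1-bits at positions (from bit 0 = LSB): 0, 1, 3
Count = 3

Answer: 3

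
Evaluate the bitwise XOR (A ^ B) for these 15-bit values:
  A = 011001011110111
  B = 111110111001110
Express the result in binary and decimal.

Apply ^ to each column (1 where bits differ):
  011001011110111
^ 111110111001110
-----------------
  100111100111001

Answer: 100111100111001 (20281)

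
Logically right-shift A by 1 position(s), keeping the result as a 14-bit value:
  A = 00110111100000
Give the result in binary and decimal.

Logical shift right by 1: drop the bottom 1 bit(s), prepend 1 zero(s) on the left.
  00110111100000  ->  keep [0011011110000], discard [0], prepend 0
= 00011011110000

Answer: 00011011110000 (1776)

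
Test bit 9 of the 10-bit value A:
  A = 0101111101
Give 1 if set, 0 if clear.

Bit 9 is the 10th from the right.
  0101111101
  ^
That bit is 0.

Answer: 0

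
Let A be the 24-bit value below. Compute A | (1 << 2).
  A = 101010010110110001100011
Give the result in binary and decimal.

Mask = 1 << 2 = 000000000000000000000100
Bit 2 of A is 0, so OR-ing with the mask flips it to 1.
  101010010110110001100011
| 000000000000000000000100
--------------------------
  101010010110110001100111

Answer: 101010010110110001100111 (11103335)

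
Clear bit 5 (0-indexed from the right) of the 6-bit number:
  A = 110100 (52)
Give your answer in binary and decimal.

Mask = ~(1 << 5) = 011111
Bit 5 of A is 1, so AND-ing with the mask clears it to 0.
  110100
& 011111
--------
  010100

Answer: 010100 (20)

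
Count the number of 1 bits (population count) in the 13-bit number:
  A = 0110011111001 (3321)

0110011111001
1-bits at positions (from bit 0 = LSB): 0, 3, 4, 5, 6, 7, 10, 11
Count = 8

Answer: 8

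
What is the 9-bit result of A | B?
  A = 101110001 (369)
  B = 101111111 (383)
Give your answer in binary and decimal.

Apply | to each column (1 where either bit is 1):
  101110001
| 101111111
-----------
  101111111

Answer: 101111111 (383)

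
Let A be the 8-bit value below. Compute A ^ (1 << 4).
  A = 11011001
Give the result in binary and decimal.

Mask = 1 << 4 = 00010000
Bit 4 of A is 1; XOR with the mask flips it to 0.
  11011001
^ 00010000
----------
  11001001

Answer: 11001001 (201)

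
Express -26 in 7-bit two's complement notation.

1. Binary of +26:  0011010
2. Invert bits:     1100101
3. Add 1:           1100110

Answer: 1100110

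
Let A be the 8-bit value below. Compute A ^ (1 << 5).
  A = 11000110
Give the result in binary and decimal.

Mask = 1 << 5 = 00100000
Bit 5 of A is 0; XOR with the mask flips it to 1.
  11000110
^ 00100000
----------
  11100110

Answer: 11100110 (230)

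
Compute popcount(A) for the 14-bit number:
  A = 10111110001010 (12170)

10111110001010
1-bits at positions (from bit 0 = LSB): 1, 3, 7, 8, 9, 10, 11, 13
Count = 8

Answer: 8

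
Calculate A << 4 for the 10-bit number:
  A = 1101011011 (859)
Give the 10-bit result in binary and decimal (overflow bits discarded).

Shift left by 4: drop the top 4 bit(s), append 4 zero(s) on the right.
  1101011011  ->  discard [1101], keep [011011], append 0000
= 0110110000

Answer: 0110110000 (432)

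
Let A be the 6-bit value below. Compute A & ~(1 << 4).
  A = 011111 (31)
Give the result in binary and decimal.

Mask = ~(1 << 4) = 101111
Bit 4 of A is 1, so AND-ing with the mask clears it to 0.
  011111
& 101111
--------
  001111

Answer: 001111 (15)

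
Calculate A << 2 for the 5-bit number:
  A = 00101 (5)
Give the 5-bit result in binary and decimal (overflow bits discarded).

Shift left by 2: drop the top 2 bit(s), append 2 zero(s) on the right.
  00101  ->  discard [00], keep [101], append 00
= 10100

Answer: 10100 (20)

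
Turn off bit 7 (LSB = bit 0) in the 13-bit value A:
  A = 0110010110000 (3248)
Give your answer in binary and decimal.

Mask = ~(1 << 7) = 1111101111111
Bit 7 of A is 1, so AND-ing with the mask clears it to 0.
  0110010110000
& 1111101111111
---------------
  0110000110000

Answer: 0110000110000 (3120)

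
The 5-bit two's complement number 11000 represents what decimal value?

MSB is 1, so the value is negative. Find the magnitude:
1. Invert bits:  00111
2. Add 1:        01000  = 8
3. Apply sign:   -8

Answer: -8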